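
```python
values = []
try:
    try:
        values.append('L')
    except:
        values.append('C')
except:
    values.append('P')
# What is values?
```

Step-by-step execution trace:
1. Inner try: `values.append('L')` → values = ['L']. No exception raised.
2. Inner `except` is skipped.
3. Inner try completes normally; outer `except` is skipped.
Result: ['L']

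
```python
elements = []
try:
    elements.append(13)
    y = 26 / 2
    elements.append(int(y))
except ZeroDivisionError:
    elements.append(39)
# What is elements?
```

Step-by-step execution trace:
1. try: `elements.append(13)` → elements = [13].
2. `y = 26 / 2` → y = 13.0. No exception raised.
3. `elements.append(int(y))` → elements = [13, 13].
4. `except ZeroDivisionError` is skipped (no exception was raised).
Result: [13, 13]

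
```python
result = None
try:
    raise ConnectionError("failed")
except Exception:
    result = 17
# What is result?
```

Step-by-step execution trace:
1. `raise ConnectionError(...)` raises ConnectionError.
2. `except Exception` matches (ConnectionError is a subclass of Exception) → result = 17.
Result: 17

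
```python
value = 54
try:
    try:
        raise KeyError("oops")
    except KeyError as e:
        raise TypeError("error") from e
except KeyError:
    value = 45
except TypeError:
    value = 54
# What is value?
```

Step-by-step execution trace:
1. Inner try raises KeyError; inner `except KeyError as e` catches it.
2. `raise TypeError(...) from e` raises TypeError (KeyError is attached as __cause__, but only TypeError is active).
3. Outer `except KeyError` does not match TypeError; skipped.
4. Outer `except TypeError` matches → value = 54.
Result: 54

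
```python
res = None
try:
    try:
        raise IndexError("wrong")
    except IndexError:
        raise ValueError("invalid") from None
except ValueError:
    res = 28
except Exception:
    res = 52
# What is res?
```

Step-by-step execution trace:
1. Inner try raises IndexError; inner `except IndexError` catches it.
2. `raise ValueError(...) from None` raises ValueError (from None suppresses __context__, but the active exception is still ValueError).
3. Outer `except ValueError` matches → res = 28.
4. `except Exception` is not reached.
Result: 28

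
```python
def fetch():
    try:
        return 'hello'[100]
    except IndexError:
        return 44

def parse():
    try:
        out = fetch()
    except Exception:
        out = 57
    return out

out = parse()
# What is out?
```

Step-by-step execution trace:
1. `parse()` calls `fetch()`.
2. In fetch: `'hello'[100]` raises IndexError; `except IndexError` catches it → returns 44.
3. In parse: `out = fetch()` → out = 44. No exception reaches parse.
4. `except Exception` is skipped; parse returns 44.
5. out = 44.
Result: 44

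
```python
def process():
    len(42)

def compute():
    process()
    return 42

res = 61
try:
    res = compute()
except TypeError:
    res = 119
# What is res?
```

Step-by-step execution trace:
1. res starts at 61.
2. try: `compute()` calls `process()`.
3. `process()` evaluates `len(42)`, which raises TypeError; it propagates through compute (uncaught).
4. `return 42` in compute is not reached; the assignment to res does not complete.
5. `except TypeError` matches → res = 119.
Result: 119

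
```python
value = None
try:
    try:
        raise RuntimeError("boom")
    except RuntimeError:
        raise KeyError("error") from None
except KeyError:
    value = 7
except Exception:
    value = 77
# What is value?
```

Step-by-step execution trace:
1. Inner try raises RuntimeError; inner `except RuntimeError` catches it.
2. `raise KeyError(...) from None` raises KeyError (from None suppresses __context__, but the active exception is still KeyError).
3. Outer `except KeyError` matches → value = 7.
4. `except Exception` is not reached.
Result: 7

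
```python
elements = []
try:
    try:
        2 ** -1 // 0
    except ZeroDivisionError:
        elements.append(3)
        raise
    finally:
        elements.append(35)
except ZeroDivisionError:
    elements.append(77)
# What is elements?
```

Step-by-step execution trace:
1. Inner try: `2 ** -1 // 0` raises ZeroDivisionError.
2. Inner `except ZeroDivisionError` matches → `elements.append(3)` → elements = [3].
3. bare `raise` re-raises ZeroDivisionError.
4. Inner `finally` runs during unwinding: `elements.append(35)` → elements = [3, 35].
5. Outer `except ZeroDivisionError` matches → `elements.append(77)` → elements = [3, 35, 77].
Result: [3, 35, 77]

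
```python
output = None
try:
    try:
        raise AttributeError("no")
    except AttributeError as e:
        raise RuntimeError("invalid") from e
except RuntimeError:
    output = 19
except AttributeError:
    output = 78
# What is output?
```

Step-by-step execution trace:
1. Inner try raises AttributeError; inner `except AttributeError as e` catches it.
2. `raise RuntimeError(...) from e` raises RuntimeError (AttributeError is attached as __cause__, but only RuntimeError is active).
3. Outer `except RuntimeError` matches → output = 19.
4. `except AttributeError` is not reached.
Result: 19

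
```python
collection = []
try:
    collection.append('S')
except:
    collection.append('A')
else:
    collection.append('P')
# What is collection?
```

Step-by-step execution trace:
1. try: `collection.append('S')` → collection = ['S']. No exception raised.
2. `except` is skipped.
3. `else` runs (try completed without exception): `collection.append('P')` → collection = ['S', 'P'].
Result: ['S', 'P']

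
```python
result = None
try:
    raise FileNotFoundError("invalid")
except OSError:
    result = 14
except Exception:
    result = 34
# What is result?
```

Step-by-step execution trace:
1. `raise FileNotFoundError(...)` raises FileNotFoundError.
2. `except OSError` matches (FileNotFoundError is a subclass of OSError) → result = 14.
3. `except Exception` is not reached.
Result: 14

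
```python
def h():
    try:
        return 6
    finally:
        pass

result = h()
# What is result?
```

Step-by-step execution trace:
1. `h()` enters try: `return 6` sets pending return value 6.
2. Before returning, `finally: pass` runs (no effect).
3. h() returns 6 → result = 6.
Result: 6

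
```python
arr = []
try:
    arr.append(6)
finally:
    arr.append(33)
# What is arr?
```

Step-by-step execution trace:
1. try: `arr.append(6)` → arr = [6].
2. The try body completes without raising.
3. finally always runs: `arr.append(33)` → arr = [6, 33].
Result: [6, 33]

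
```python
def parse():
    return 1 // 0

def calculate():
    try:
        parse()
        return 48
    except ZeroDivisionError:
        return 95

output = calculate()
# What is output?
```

Step-by-step execution trace:
1. `calculate()` calls `parse()`.
2. `parse()` evaluates `1 // 0`, which raises ZeroDivisionError; it propagates to the caller.
3. `return 48` is not reached.
4. `except ZeroDivisionError` in calculate matches → returns 95.
5. output = 95.
Result: 95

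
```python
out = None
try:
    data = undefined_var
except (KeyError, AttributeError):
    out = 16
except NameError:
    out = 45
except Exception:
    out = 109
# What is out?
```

Step-by-step execution trace:
1. `data = undefined_var` raises NameError.
2. `except (KeyError, AttributeError)` does not match NameError; skipped.
3. `except NameError` matches (exact type match) → out = 45.
4. `except Exception` is not reached.
Result: 45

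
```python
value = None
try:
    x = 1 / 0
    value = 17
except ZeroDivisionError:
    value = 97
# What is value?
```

Step-by-step execution trace:
1. `x = 1 / 0` raises ZeroDivisionError.
2. `value = 17` is not reached.
3. `except ZeroDivisionError` matches → value = 97.
Result: 97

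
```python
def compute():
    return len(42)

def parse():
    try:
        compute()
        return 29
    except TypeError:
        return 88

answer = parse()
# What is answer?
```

Step-by-step execution trace:
1. `parse()` calls `compute()`.
2. `compute()` evaluates `len(42)`, which raises TypeError; it propagates to the caller.
3. `return 29` is not reached.
4. `except TypeError` in parse matches → returns 88.
5. answer = 88.
Result: 88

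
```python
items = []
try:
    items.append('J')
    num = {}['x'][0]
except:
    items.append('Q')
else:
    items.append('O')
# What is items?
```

Step-by-step execution trace:
1. try: `items.append('J')` → items = ['J'].
2. `num = {}['x'][0]` raises KeyError.
3. bare `except` matches → `items.append('Q')` → items = ['J', 'Q'].
4. `else` is skipped (an exception was raised).
Result: ['J', 'Q']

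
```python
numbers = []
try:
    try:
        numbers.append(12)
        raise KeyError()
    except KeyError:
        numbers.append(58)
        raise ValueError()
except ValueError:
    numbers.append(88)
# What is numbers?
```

Step-by-step execution trace:
1. Inner try: `numbers.append(12)` → numbers = [12].
2. `raise KeyError()` raises KeyError.
3. Inner `except KeyError` matches → `numbers.append(58)` → numbers = [12, 58].
4. `raise ValueError()` raises ValueError; propagates to outer try.
5. Outer `except ValueError` matches → `numbers.append(88)` → numbers = [12, 58, 88].
Result: [12, 58, 88]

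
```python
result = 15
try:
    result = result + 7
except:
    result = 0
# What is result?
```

Step-by-step execution trace:
1. result starts at 15.
2. try: `result = result + 7` → result = 22. No exception raised.
3. `except` is skipped.
Result: 22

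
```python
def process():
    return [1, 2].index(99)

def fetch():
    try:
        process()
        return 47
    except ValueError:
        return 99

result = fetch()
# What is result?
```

Step-by-step execution trace:
1. `fetch()` calls `process()`.
2. `process()` evaluates `[1, 2].index(99)`, which raises ValueError; it propagates to the caller.
3. `return 47` is not reached.
4. `except ValueError` in fetch matches → returns 99.
5. result = 99.
Result: 99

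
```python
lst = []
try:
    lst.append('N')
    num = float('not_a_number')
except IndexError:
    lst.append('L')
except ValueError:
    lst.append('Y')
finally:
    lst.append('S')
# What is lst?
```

Step-by-step execution trace:
1. try: `lst.append('N')` → lst = ['N'].
2. `num = float('not_a_number')` raises ValueError.
3. `except IndexError` does not match ValueError; skipped.
4. `except ValueError` matches → `lst.append('Y')` → lst = ['N', 'Y'].
5. finally always runs: `lst.append('S')` → lst = ['N', 'Y', 'S'].
Result: ['N', 'Y', 'S']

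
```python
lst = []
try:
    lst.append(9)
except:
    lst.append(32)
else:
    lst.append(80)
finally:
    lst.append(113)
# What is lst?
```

Step-by-step execution trace:
1. try: `lst.append(9)` → lst = [9]. No exception raised.
2. `except` is skipped.
3. `else` runs: `lst.append(80)` → lst = [9, 80].
4. `finally` always runs: `lst.append(113)` → lst = [9, 80, 113].
Result: [9, 80, 113]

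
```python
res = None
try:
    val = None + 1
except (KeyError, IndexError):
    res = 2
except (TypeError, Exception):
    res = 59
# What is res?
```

Step-by-step execution trace:
1. `val = None + 1` raises TypeError.
2. `except (KeyError, IndexError)` does not match TypeError; skipped.
3. `except (TypeError, Exception)` matches (TypeError is in the tuple) → res = 59.
Result: 59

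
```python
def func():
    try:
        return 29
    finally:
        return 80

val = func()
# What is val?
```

Step-by-step execution trace:
1. `func()` enters try: `return 29` sets pending return value 29.
2. Before returning, `finally: return 80` runs and overrides the pending return.
3. func() returns 80 → val = 80.
Result: 80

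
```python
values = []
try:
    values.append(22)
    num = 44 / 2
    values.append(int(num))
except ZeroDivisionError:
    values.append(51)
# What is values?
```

Step-by-step execution trace:
1. try: `values.append(22)` → values = [22].
2. `num = 44 / 2` → num = 22.0. No exception raised.
3. `values.append(int(num))` → values = [22, 22].
4. `except ZeroDivisionError` is skipped (no exception was raised).
Result: [22, 22]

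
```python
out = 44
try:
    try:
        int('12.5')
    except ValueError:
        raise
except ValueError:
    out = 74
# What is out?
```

Step-by-step execution trace:
1. Inner try: `int('12.5')` raises ValueError.
2. Inner `except ValueError` matches; bare `raise` re-raises the same ValueError.
3. Outer `except ValueError` matches → out = 74.
Result: 74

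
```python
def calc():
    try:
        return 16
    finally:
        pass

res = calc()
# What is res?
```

Step-by-step execution trace:
1. `calc()` enters try: `return 16` sets pending return value 16.
2. Before returning, `finally: pass` runs (no effect).
3. calc() returns 16 → res = 16.
Result: 16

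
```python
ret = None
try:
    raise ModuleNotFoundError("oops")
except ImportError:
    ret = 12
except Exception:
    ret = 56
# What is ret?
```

Step-by-step execution trace:
1. `raise ModuleNotFoundError(...)` raises ModuleNotFoundError.
2. `except ImportError` matches (ModuleNotFoundError is a subclass of ImportError) → ret = 12.
3. `except Exception` is not reached.
Result: 12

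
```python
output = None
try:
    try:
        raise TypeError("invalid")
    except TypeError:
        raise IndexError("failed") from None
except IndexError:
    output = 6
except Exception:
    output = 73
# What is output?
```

Step-by-step execution trace:
1. Inner try raises TypeError; inner `except TypeError` catches it.
2. `raise IndexError(...) from None` raises IndexError (from None suppresses __context__, but the active exception is still IndexError).
3. Outer `except IndexError` matches → output = 6.
4. `except Exception` is not reached.
Result: 6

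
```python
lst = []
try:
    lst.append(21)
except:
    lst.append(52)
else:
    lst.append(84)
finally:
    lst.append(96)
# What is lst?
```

Step-by-step execution trace:
1. try: `lst.append(21)` → lst = [21]. No exception raised.
2. `except` is skipped.
3. `else` runs: `lst.append(84)` → lst = [21, 84].
4. `finally` always runs: `lst.append(96)` → lst = [21, 84, 96].
Result: [21, 84, 96]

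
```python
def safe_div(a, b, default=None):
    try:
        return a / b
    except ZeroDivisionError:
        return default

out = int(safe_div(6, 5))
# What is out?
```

Step-by-step execution trace:
1. `safe_div(6, 5)` enters try: `return 6 / 5` → returns 1.2. No exception raised.
2. `except ZeroDivisionError` is skipped.
3. `int(1.2)` → 1 → out = 1.
Result: 1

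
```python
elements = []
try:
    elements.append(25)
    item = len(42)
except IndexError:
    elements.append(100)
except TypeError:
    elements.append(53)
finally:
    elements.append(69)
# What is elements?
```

Step-by-step execution trace:
1. try: `elements.append(25)` → elements = [25].
2. `item = len(42)` raises TypeError.
3. `except IndexError` does not match TypeError; skipped.
4. `except TypeError` matches → `elements.append(53)` → elements = [25, 53].
5. finally always runs: `elements.append(69)` → elements = [25, 53, 69].
Result: [25, 53, 69]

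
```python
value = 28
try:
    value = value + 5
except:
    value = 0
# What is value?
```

Step-by-step execution trace:
1. value starts at 28.
2. try: `value = value + 5` → value = 33. No exception raised.
3. `except` is skipped.
Result: 33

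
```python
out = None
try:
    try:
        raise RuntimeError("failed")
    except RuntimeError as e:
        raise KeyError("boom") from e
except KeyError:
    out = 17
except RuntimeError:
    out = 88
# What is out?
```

Step-by-step execution trace:
1. Inner try raises RuntimeError; inner `except RuntimeError as e` catches it.
2. `raise KeyError(...) from e` raises KeyError (RuntimeError is attached as __cause__, but only KeyError is active).
3. Outer `except KeyError` matches → out = 17.
4. `except RuntimeError` is not reached.
Result: 17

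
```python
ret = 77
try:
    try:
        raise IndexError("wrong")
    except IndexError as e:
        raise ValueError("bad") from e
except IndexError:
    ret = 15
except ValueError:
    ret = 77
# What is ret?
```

Step-by-step execution trace:
1. Inner try raises IndexError; inner `except IndexError as e` catches it.
2. `raise ValueError(...) from e` raises ValueError (IndexError is attached as __cause__, but only ValueError is active).
3. Outer `except IndexError` does not match ValueError; skipped.
4. Outer `except ValueError` matches → ret = 77.
Result: 77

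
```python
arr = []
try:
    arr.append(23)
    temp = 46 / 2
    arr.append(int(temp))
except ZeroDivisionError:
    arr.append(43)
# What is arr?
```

Step-by-step execution trace:
1. try: `arr.append(23)` → arr = [23].
2. `temp = 46 / 2` → temp = 23.0. No exception raised.
3. `arr.append(int(temp))` → arr = [23, 23].
4. `except ZeroDivisionError` is skipped (no exception was raised).
Result: [23, 23]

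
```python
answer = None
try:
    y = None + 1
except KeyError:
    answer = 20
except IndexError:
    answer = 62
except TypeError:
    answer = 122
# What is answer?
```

Step-by-step execution trace:
1. `y = None + 1` raises TypeError.
2. `except KeyError` does not match TypeError; skipped.
3. `except IndexError` does not match TypeError; skipped.
4. `except TypeError` matches → answer = 122.
Result: 122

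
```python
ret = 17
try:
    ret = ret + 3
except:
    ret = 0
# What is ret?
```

Step-by-step execution trace:
1. ret starts at 17.
2. try: `ret = ret + 3` → ret = 20. No exception raised.
3. `except` is skipped.
Result: 20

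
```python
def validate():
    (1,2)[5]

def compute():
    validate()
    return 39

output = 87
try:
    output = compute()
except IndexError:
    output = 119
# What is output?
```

Step-by-step execution trace:
1. output starts at 87.
2. try: `compute()` calls `validate()`.
3. `validate()` evaluates `(1,2)[5]`, which raises IndexError; it propagates through compute (uncaught).
4. `return 39` in compute is not reached; the assignment to output does not complete.
5. `except IndexError` matches → output = 119.
Result: 119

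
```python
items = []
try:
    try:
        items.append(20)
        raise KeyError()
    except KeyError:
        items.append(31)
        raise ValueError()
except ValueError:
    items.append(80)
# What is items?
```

Step-by-step execution trace:
1. Inner try: `items.append(20)` → items = [20].
2. `raise KeyError()` raises KeyError.
3. Inner `except KeyError` matches → `items.append(31)` → items = [20, 31].
4. `raise ValueError()` raises ValueError; propagates to outer try.
5. Outer `except ValueError` matches → `items.append(80)` → items = [20, 31, 80].
Result: [20, 31, 80]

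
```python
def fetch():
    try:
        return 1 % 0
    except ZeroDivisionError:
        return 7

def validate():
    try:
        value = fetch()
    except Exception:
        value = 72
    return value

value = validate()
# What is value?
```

Step-by-step execution trace:
1. `validate()` calls `fetch()`.
2. In fetch: `1 % 0` raises ZeroDivisionError; `except ZeroDivisionError` catches it → returns 7.
3. In validate: `value = fetch()` → value = 7. No exception reaches validate.
4. `except Exception` is skipped; validate returns 7.
5. value = 7.
Result: 7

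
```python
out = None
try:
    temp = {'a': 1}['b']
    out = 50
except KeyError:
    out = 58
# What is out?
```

Step-by-step execution trace:
1. `temp = {'a': 1}['b']` raises KeyError.
2. `out = 50` is not reached.
3. `except KeyError` matches → out = 58.
Result: 58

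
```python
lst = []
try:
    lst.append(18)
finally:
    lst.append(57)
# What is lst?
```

Step-by-step execution trace:
1. try: `lst.append(18)` → lst = [18].
2. The try body completes without raising.
3. finally always runs: `lst.append(57)` → lst = [18, 57].
Result: [18, 57]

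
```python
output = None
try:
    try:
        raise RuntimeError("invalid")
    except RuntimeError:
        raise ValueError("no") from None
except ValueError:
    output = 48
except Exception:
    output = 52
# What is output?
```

Step-by-step execution trace:
1. Inner try raises RuntimeError; inner `except RuntimeError` catches it.
2. `raise ValueError(...) from None` raises ValueError (from None suppresses __context__, but the active exception is still ValueError).
3. Outer `except ValueError` matches → output = 48.
4. `except Exception` is not reached.
Result: 48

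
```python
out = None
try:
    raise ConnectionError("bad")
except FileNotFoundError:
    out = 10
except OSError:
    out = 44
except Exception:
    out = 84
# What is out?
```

Step-by-step execution trace:
1. `raise ConnectionError(...)` raises ConnectionError.
2. `except FileNotFoundError` does not match (ConnectionError is not a subclass of FileNotFoundError); skipped.
3. `except OSError` matches (ConnectionError is a subclass of OSError) → out = 44.
4. `except Exception` is not reached.
Result: 44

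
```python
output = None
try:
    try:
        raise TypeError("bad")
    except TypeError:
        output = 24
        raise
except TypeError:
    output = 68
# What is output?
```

Step-by-step execution trace:
1. Inner try: `raise TypeError("bad")` raises TypeError.
2. Inner `except TypeError` matches → output = 24.
3. bare `raise` re-raises the same TypeError.
4. Outer `except TypeError` matches → output = 68.
Result: 68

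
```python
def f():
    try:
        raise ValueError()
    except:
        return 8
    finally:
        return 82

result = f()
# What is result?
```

Step-by-step execution trace:
1. `f()` enters try: `raise ValueError()` raises ValueError.
2. bare `except` matches → `return 8` sets pending return value 8.
3. Before returning, `finally: return 82` runs and overrides the pending return.
4. f() returns 82 → result = 82.
Result: 82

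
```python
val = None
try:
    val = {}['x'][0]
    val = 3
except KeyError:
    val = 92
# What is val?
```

Step-by-step execution trace:
1. `val = {}['x'][0]` raises KeyError.
2. `val = 3` is not reached.
3. `except KeyError` matches → val = 92.
Result: 92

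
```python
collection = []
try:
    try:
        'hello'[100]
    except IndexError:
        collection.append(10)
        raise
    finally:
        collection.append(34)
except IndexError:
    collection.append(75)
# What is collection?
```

Step-by-step execution trace:
1. Inner try: `'hello'[100]` raises IndexError.
2. Inner `except IndexError` matches → `collection.append(10)` → collection = [10].
3. bare `raise` re-raises IndexError.
4. Inner `finally` runs during unwinding: `collection.append(34)` → collection = [10, 34].
5. Outer `except IndexError` matches → `collection.append(75)` → collection = [10, 34, 75].
Result: [10, 34, 75]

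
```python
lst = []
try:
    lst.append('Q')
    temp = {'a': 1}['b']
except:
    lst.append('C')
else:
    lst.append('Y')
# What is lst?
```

Step-by-step execution trace:
1. try: `lst.append('Q')` → lst = ['Q'].
2. `temp = {'a': 1}['b']` raises KeyError.
3. bare `except` matches → `lst.append('C')` → lst = ['Q', 'C'].
4. `else` is skipped (an exception was raised).
Result: ['Q', 'C']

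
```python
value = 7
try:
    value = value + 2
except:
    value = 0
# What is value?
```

Step-by-step execution trace:
1. value starts at 7.
2. try: `value = value + 2` → value = 9. No exception raised.
3. `except` is skipped.
Result: 9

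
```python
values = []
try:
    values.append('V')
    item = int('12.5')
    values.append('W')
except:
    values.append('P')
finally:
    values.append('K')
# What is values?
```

Step-by-step execution trace:
1. try: `values.append('V')` → values = ['V'].
2. `item = int('12.5')` raises ValueError; `values.append('W')` is not reached.
3. bare `except` matches → `values.append('P')` → values = ['V', 'P'].
4. finally always runs: `values.append('K')` → values = ['V', 'P', 'K'].
Result: ['V', 'P', 'K']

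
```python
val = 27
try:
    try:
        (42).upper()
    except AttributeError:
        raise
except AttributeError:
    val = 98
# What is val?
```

Step-by-step execution trace:
1. Inner try: `(42).upper()` raises AttributeError.
2. Inner `except AttributeError` matches; bare `raise` re-raises the same AttributeError.
3. Outer `except AttributeError` matches → val = 98.
Result: 98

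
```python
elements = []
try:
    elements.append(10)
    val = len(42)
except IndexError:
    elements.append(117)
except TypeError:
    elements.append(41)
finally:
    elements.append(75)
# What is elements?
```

Step-by-step execution trace:
1. try: `elements.append(10)` → elements = [10].
2. `val = len(42)` raises TypeError.
3. `except IndexError` does not match TypeError; skipped.
4. `except TypeError` matches → `elements.append(41)` → elements = [10, 41].
5. finally always runs: `elements.append(75)` → elements = [10, 41, 75].
Result: [10, 41, 75]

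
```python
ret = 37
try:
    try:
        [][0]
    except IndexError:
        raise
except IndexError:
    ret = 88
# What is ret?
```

Step-by-step execution trace:
1. Inner try: `[][0]` raises IndexError.
2. Inner `except IndexError` matches; bare `raise` re-raises the same IndexError.
3. Outer `except IndexError` matches → ret = 88.
Result: 88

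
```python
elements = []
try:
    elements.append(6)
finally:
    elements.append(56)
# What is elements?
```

Step-by-step execution trace:
1. try: `elements.append(6)` → elements = [6].
2. The try body completes without raising.
3. finally always runs: `elements.append(56)` → elements = [6, 56].
Result: [6, 56]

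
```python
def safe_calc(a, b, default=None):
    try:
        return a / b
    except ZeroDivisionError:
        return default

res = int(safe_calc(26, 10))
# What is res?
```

Step-by-step execution trace:
1. `safe_calc(26, 10)` enters try: `return 26 / 10` → returns 2.6. No exception raised.
2. `except ZeroDivisionError` is skipped.
3. `int(2.6)` → 2 → res = 2.
Result: 2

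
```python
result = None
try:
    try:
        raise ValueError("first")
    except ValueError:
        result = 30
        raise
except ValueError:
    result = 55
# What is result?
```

Step-by-step execution trace:
1. Inner try: `raise ValueError("first")` raises ValueError.
2. Inner `except ValueError` matches → result = 30.
3. bare `raise` re-raises the same ValueError.
4. Outer `except ValueError` matches → result = 55.
Result: 55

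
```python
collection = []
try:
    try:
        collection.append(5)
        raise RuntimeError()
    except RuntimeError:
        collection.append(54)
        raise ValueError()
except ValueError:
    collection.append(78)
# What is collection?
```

Step-by-step execution trace:
1. Inner try: `collection.append(5)` → collection = [5].
2. `raise RuntimeError()` raises RuntimeError.
3. Inner `except RuntimeError` matches → `collection.append(54)` → collection = [5, 54].
4. `raise ValueError()` raises ValueError; propagates to outer try.
5. Outer `except ValueError` matches → `collection.append(78)` → collection = [5, 54, 78].
Result: [5, 54, 78]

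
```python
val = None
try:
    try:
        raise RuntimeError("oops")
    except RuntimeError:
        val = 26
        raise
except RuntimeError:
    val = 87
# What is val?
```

Step-by-step execution trace:
1. Inner try: `raise RuntimeError("oops")` raises RuntimeError.
2. Inner `except RuntimeError` matches → val = 26.
3. bare `raise` re-raises the same RuntimeError.
4. Outer `except RuntimeError` matches → val = 87.
Result: 87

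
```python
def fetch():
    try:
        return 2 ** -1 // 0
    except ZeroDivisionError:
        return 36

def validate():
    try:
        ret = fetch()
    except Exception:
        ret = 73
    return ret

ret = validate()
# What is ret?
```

Step-by-step execution trace:
1. `validate()` calls `fetch()`.
2. In fetch: `2 ** -1 // 0` raises ZeroDivisionError; `except ZeroDivisionError` catches it → returns 36.
3. In validate: `ret = fetch()` → ret = 36. No exception reaches validate.
4. `except Exception` is skipped; validate returns 36.
5. ret = 36.
Result: 36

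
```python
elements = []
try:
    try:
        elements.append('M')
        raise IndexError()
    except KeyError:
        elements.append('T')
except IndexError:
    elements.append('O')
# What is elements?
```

Step-by-step execution trace:
1. Inner try: `elements.append('M')` → elements = ['M'].
2. `raise IndexError()` raises IndexError.
3. Inner `except KeyError` does not match IndexError; exception propagates to outer try.
4. Outer `except IndexError` matches → `elements.append('O')` → elements = ['M', 'O'].
Result: ['M', 'O']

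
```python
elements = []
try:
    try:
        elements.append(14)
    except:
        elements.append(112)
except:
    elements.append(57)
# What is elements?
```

Step-by-step execution trace:
1. Inner try: `elements.append(14)` → elements = [14]. No exception raised.
2. Inner `except` is skipped.
3. Inner try completes normally; outer `except` is skipped.
Result: [14]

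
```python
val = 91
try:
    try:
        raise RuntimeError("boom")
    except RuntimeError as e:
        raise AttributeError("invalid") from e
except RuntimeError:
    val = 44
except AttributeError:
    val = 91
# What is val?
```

Step-by-step execution trace:
1. Inner try raises RuntimeError; inner `except RuntimeError as e` catches it.
2. `raise AttributeError(...) from e` raises AttributeError (RuntimeError is attached as __cause__, but only AttributeError is active).
3. Outer `except RuntimeError` does not match AttributeError; skipped.
4. Outer `except AttributeError` matches → val = 91.
Result: 91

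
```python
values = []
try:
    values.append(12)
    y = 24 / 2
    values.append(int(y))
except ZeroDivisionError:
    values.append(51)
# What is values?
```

Step-by-step execution trace:
1. try: `values.append(12)` → values = [12].
2. `y = 24 / 2` → y = 12.0. No exception raised.
3. `values.append(int(y))` → values = [12, 12].
4. `except ZeroDivisionError` is skipped (no exception was raised).
Result: [12, 12]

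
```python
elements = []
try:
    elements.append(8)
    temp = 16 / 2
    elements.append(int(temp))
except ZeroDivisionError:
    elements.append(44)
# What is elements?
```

Step-by-step execution trace:
1. try: `elements.append(8)` → elements = [8].
2. `temp = 16 / 2` → temp = 8.0. No exception raised.
3. `elements.append(int(temp))` → elements = [8, 8].
4. `except ZeroDivisionError` is skipped (no exception was raised).
Result: [8, 8]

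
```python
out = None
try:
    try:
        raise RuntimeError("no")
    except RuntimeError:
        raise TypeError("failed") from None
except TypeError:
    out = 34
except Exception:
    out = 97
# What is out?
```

Step-by-step execution trace:
1. Inner try raises RuntimeError; inner `except RuntimeError` catches it.
2. `raise TypeError(...) from None` raises TypeError (from None suppresses __context__, but the active exception is still TypeError).
3. Outer `except TypeError` matches → out = 34.
4. `except Exception` is not reached.
Result: 34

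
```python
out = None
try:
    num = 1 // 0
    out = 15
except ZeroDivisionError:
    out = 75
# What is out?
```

Step-by-step execution trace:
1. `num = 1 // 0` raises ZeroDivisionError.
2. `out = 15` is not reached.
3. `except ZeroDivisionError` matches → out = 75.
Result: 75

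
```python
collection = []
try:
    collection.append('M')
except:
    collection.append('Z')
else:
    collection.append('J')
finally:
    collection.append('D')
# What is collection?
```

Step-by-step execution trace:
1. try: `collection.append('M')` → collection = ['M']. No exception raised.
2. `except` is skipped.
3. `else` runs: `collection.append('J')` → collection = ['M', 'J'].
4. `finally` always runs: `collection.append('D')` → collection = ['M', 'J', 'D'].
Result: ['M', 'J', 'D']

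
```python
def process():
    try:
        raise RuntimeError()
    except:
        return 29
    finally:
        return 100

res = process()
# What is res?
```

Step-by-step execution trace:
1. `process()` enters try: `raise RuntimeError()` raises RuntimeError.
2. bare `except` matches → `return 29` sets pending return value 29.
3. Before returning, `finally: return 100` runs and overrides the pending return.
4. process() returns 100 → res = 100.
Result: 100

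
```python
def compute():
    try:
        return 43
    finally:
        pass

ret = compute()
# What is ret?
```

Step-by-step execution trace:
1. `compute()` enters try: `return 43` sets pending return value 43.
2. Before returning, `finally: pass` runs (no effect).
3. compute() returns 43 → ret = 43.
Result: 43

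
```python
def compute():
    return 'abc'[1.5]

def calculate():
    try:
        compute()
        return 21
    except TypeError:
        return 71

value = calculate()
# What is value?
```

Step-by-step execution trace:
1. `calculate()` calls `compute()`.
2. `compute()` evaluates `'abc'[1.5]`, which raises TypeError; it propagates to the caller.
3. `return 21` is not reached.
4. `except TypeError` in calculate matches → returns 71.
5. value = 71.
Result: 71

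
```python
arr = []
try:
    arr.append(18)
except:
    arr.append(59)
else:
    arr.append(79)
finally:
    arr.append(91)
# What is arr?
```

Step-by-step execution trace:
1. try: `arr.append(18)` → arr = [18]. No exception raised.
2. `except` is skipped.
3. `else` runs: `arr.append(79)` → arr = [18, 79].
4. `finally` always runs: `arr.append(91)` → arr = [18, 79, 91].
Result: [18, 79, 91]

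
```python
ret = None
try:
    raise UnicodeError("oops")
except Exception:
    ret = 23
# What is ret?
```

Step-by-step execution trace:
1. `raise UnicodeError(...)` raises UnicodeError.
2. `except Exception` matches (UnicodeError is a subclass of Exception) → ret = 23.
Result: 23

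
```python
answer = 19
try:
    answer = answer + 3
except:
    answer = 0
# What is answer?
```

Step-by-step execution trace:
1. answer starts at 19.
2. try: `answer = answer + 3` → answer = 22. No exception raised.
3. `except` is skipped.
Result: 22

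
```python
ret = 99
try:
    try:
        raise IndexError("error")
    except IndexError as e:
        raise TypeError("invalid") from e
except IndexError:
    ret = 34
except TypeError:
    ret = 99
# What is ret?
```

Step-by-step execution trace:
1. Inner try raises IndexError; inner `except IndexError as e` catches it.
2. `raise TypeError(...) from e` raises TypeError (IndexError is attached as __cause__, but only TypeError is active).
3. Outer `except IndexError` does not match TypeError; skipped.
4. Outer `except TypeError` matches → ret = 99.
Result: 99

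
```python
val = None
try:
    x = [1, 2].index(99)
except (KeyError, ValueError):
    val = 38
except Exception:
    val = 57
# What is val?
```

Step-by-step execution trace:
1. `x = [1, 2].index(99)` raises ValueError.
2. `except (KeyError, ValueError)` matches (ValueError is in the tuple) → val = 38.
3. `except Exception` is not reached.
Result: 38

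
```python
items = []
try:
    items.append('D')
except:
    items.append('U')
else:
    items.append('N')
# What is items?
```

Step-by-step execution trace:
1. try: `items.append('D')` → items = ['D']. No exception raised.
2. `except` is skipped.
3. `else` runs (try completed without exception): `items.append('N')` → items = ['D', 'N'].
Result: ['D', 'N']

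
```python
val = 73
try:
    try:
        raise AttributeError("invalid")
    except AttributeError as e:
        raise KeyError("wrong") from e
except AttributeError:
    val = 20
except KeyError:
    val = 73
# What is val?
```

Step-by-step execution trace:
1. Inner try raises AttributeError; inner `except AttributeError as e` catches it.
2. `raise KeyError(...) from e` raises KeyError (AttributeError is attached as __cause__, but only KeyError is active).
3. Outer `except AttributeError` does not match KeyError; skipped.
4. Outer `except KeyError` matches → val = 73.
Result: 73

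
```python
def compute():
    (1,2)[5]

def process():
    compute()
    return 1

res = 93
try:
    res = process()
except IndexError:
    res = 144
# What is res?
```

Step-by-step execution trace:
1. res starts at 93.
2. try: `process()` calls `compute()`.
3. `compute()` evaluates `(1,2)[5]`, which raises IndexError; it propagates through process (uncaught).
4. `return 1` in process is not reached; the assignment to res does not complete.
5. `except IndexError` matches → res = 144.
Result: 144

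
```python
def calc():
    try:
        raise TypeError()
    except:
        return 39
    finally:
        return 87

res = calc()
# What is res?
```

Step-by-step execution trace:
1. `calc()` enters try: `raise TypeError()` raises TypeError.
2. bare `except` matches → `return 39` sets pending return value 39.
3. Before returning, `finally: return 87` runs and overrides the pending return.
4. calc() returns 87 → res = 87.
Result: 87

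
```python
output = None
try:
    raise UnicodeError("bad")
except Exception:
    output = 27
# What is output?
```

Step-by-step execution trace:
1. `raise UnicodeError(...)` raises UnicodeError.
2. `except Exception` matches (UnicodeError is a subclass of Exception) → output = 27.
Result: 27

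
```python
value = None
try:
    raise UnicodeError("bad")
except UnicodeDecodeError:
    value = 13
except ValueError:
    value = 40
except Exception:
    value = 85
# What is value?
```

Step-by-step execution trace:
1. `raise UnicodeError(...)` raises UnicodeError.
2. `except UnicodeDecodeError` does not match (UnicodeError is not a subclass of UnicodeDecodeError); skipped.
3. `except ValueError` matches (UnicodeError is a subclass of ValueError) → value = 40.
4. `except Exception` is not reached.
Result: 40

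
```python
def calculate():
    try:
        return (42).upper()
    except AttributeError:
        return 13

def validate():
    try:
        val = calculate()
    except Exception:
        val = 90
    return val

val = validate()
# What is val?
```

Step-by-step execution trace:
1. `validate()` calls `calculate()`.
2. In calculate: `(42).upper()` raises AttributeError; `except AttributeError` catches it → returns 13.
3. In validate: `val = calculate()` → val = 13. No exception reaches validate.
4. `except Exception` is skipped; validate returns 13.
5. val = 13.
Result: 13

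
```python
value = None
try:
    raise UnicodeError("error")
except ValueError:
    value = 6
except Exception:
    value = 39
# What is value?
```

Step-by-step execution trace:
1. `raise UnicodeError(...)` raises UnicodeError.
2. `except ValueError` matches (UnicodeError is a subclass of ValueError) → value = 6.
3. `except Exception` is not reached.
Result: 6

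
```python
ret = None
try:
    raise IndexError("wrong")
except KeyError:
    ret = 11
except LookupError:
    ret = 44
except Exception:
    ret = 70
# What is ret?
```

Step-by-step execution trace:
1. `raise IndexError(...)` raises IndexError.
2. `except KeyError` does not match (IndexError is not a subclass of KeyError); skipped.
3. `except LookupError` matches (IndexError is a subclass of LookupError) → ret = 44.
4. `except Exception` is not reached.
Result: 44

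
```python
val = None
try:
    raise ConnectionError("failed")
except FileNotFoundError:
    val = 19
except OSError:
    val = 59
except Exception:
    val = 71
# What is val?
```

Step-by-step execution trace:
1. `raise ConnectionError(...)` raises ConnectionError.
2. `except FileNotFoundError` does not match (ConnectionError is not a subclass of FileNotFoundError); skipped.
3. `except OSError` matches (ConnectionError is a subclass of OSError) → val = 59.
4. `except Exception` is not reached.
Result: 59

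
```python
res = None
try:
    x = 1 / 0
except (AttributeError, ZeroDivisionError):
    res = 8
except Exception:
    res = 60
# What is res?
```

Step-by-step execution trace:
1. `x = 1 / 0` raises ZeroDivisionError.
2. `except (AttributeError, ZeroDivisionError)` matches (ZeroDivisionError is in the tuple) → res = 8.
3. `except Exception` is not reached.
Result: 8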